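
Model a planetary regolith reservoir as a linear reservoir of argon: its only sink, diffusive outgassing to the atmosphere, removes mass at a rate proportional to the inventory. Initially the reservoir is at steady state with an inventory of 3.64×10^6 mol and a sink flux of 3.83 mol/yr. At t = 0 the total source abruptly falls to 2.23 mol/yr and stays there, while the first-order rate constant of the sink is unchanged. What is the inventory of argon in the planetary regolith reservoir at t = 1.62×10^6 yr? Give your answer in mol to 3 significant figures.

τ = M₀/F₀ = 3.64×10^6/3.83 = 950400 yr; rate constant k = 1/τ.
New steady state M_∞ = F₁/k = F₁·τ = 2.23 × 950400 = 2.1194×10^6 mol.
M(t) = M_∞ + (M₀ − M_∞)·e^(−t/τ); t/τ = 1.62×10^6/950400 = 1.705, so e^(−t/τ) = 0.1819.
M(t) = 2.1194×10^6 + 1.521×10^6 × 0.1819 = 2.3959×10^6 mol.

2.40×10^6 mol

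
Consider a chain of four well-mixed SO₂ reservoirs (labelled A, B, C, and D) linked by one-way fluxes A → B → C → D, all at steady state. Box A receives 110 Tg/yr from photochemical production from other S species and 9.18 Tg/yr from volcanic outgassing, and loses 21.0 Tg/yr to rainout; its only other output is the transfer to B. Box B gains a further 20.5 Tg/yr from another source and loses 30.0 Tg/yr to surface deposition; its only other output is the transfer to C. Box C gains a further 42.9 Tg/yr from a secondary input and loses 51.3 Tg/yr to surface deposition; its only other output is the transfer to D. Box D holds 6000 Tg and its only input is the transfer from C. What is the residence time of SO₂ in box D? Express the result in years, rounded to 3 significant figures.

74.7 yr

Box A: F(A→B) = (110 + 9.18) − 21.0 = 98.180 Tg/yr.
Box B: F(B→C) = (98.180 + 20.5) − 30.0 = 88.680 Tg/yr.
Box C: F(C→D) = (88.680 + 42.9) − 51.3 = 80.280 Tg/yr.
Box D throughput = its input = 80.280 Tg/yr; τ = 6000 / 80.280 = 74.74 yr.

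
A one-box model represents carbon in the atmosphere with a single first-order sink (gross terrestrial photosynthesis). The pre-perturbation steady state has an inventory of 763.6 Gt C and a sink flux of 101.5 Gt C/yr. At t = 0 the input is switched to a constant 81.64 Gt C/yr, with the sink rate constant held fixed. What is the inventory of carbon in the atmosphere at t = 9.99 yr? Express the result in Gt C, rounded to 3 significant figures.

654 Gt C

The sink rate constant is k = F₀/M₀ = 101.5/763.6 = 0.1329 yr⁻¹.
Solving dM/dt = F₁ − kM with M(0) = M₀ gives M(t) = F₁/k + (M₀ − F₁/k)·e^(−kt).
F₁/k = 81.64/0.1329 = 614.19 Gt C; kt = 0.1329 × 9.99 = 1.328, e^(−kt) = 0.2650.
M(9.99) = 614.19 + (763.6 − 614.19) × 0.2650 = 614.19 + 39.60 = 653.79 Gt C.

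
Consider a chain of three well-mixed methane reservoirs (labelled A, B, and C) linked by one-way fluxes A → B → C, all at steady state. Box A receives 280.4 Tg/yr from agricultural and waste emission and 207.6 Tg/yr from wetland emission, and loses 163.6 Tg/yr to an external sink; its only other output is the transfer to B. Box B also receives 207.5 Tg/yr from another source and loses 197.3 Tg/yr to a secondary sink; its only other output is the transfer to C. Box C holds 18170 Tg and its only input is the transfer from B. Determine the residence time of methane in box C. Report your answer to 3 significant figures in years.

Box A: F(A→B) = (280.4 + 207.6) − 163.6 = 324.40 Tg/yr.
Box B: F(B→C) = (324.40 + 207.5) − 197.3 = 334.60 Tg/yr.
Box C throughput = its input = 334.60 Tg/yr; τ = 18170 / 334.60 = 54.30 yr.

54.3 yr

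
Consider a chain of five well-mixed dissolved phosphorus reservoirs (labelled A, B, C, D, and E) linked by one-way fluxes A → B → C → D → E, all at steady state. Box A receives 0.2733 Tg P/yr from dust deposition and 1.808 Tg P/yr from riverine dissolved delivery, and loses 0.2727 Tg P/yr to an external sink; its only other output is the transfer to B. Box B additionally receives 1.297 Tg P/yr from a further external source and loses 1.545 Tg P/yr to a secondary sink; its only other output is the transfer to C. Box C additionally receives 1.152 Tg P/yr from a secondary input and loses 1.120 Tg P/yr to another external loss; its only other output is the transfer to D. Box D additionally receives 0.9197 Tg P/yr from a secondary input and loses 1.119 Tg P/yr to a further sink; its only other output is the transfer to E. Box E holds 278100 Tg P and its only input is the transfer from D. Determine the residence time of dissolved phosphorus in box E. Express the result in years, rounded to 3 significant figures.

Box A: F(A→B) = (0.2733 + 1.808) − 0.2727 = 1.8086 Tg P/yr.
Box B: F(B→C) = (1.8086 + 1.297) − 1.545 = 1.5606 Tg P/yr.
Box C: F(C→D) = (1.5606 + 1.152) − 1.120 = 1.5926 Tg P/yr.
Box D: F(D→E) = (1.5926 + 0.9197) − 1.119 = 1.3933 Tg P/yr.
Box E throughput = its input = 1.3933 Tg P/yr; τ = 278100 / 1.3933 = 199600 yr.

200000 yr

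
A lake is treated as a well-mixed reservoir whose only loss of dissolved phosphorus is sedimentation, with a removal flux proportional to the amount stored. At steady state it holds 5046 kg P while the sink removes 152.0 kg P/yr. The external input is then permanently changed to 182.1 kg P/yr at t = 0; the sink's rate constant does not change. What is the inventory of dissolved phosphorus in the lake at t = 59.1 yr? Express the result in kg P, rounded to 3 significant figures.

Residence time τ = M₀/F₀ = 33.20 yr. The eventual steady state is M_∞ = M₀·(F₁/F₀) = 5046 × 182.1/152.0 = 6045.2 kg P.
The anomaly ΔM(t) = M(t) − M_∞ decays as ΔM₀·e^(−t/τ) with ΔM₀ = 5046 − 6045.2 = −999.2 kg P.
At t = 59.1 yr, e^(−t/τ) = e^(−1.780) = 0.1686, so ΔM = −168.5 kg P and M = 6045.2 − 168.5 = 5876.8 kg P.

5880 kg P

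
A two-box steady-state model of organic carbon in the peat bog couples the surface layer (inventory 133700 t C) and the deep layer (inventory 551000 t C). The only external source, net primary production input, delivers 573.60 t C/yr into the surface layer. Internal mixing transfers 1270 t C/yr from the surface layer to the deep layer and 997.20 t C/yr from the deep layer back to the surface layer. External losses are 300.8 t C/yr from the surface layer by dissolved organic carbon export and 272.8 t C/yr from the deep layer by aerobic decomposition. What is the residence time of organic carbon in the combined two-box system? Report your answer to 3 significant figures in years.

Residence time in the combined system uses the total inventory and the total *external* removal — internal exchanges between the two boxes cancel.
M_total = 133700 + 551000 = 684700 t C.
ΣF_external_out = 300.8 + 272.8 = 573.60 t C/yr.
τ = M_total / ΣF_ext = 684700 / 573.60 = 1194 yr.

1190 yr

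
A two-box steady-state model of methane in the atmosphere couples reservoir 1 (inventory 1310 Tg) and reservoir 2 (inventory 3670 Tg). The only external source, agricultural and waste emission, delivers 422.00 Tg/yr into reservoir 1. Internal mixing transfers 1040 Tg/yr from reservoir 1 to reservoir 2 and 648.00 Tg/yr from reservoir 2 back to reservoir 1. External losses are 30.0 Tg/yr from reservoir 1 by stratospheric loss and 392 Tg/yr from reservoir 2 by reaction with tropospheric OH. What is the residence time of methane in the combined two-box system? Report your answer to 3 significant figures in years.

Residence time in the combined system uses the total inventory and the total *external* removal — internal exchanges between the two boxes cancel.
M_total = 1310 + 3670 = 4980.0 Tg.
ΣF_external_out = 30.0 + 392 = 422.00 Tg/yr.
τ = M_total / ΣF_ext = 4980.0 / 422.00 = 11.80 yr.

11.8 yr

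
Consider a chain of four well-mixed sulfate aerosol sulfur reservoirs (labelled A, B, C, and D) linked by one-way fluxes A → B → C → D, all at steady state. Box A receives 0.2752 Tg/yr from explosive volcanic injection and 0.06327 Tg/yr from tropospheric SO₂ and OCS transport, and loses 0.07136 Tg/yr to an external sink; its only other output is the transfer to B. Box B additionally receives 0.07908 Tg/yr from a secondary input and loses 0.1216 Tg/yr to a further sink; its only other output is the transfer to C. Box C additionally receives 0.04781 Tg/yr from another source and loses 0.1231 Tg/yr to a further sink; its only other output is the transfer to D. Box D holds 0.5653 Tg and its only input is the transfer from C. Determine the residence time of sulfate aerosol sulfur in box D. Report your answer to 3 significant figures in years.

Box A: F(A→B) = (0.2752 + 0.06327) − 0.07136 = 0.26711 Tg/yr.
Box B: F(B→C) = (0.26711 + 0.07908) − 0.1216 = 0.22459 Tg/yr.
Box C: F(C→D) = (0.22459 + 0.04781) − 0.1231 = 0.14930 Tg/yr.
Box D throughput = its input = 0.14930 Tg/yr; τ = 0.5653 / 0.14930 = 3.786 yr.

3.79 yr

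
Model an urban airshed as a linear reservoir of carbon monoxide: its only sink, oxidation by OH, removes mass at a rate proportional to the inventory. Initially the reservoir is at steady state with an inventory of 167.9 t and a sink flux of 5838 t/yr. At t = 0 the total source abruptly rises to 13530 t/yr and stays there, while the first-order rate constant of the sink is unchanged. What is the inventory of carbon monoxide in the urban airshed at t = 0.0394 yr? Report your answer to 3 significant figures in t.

333 t

τ = M₀/F₀ = 167.9/5838 = 0.02876 yr; rate constant k = 1/τ.
New steady state M_∞ = F₁/k = F₁·τ = 13530 × 0.02876 = 389.12 t.
M(t) = M_∞ + (M₀ − M_∞)·e^(−t/τ); t/τ = 0.0394/0.02876 = 1.370, so e^(−t/τ) = 0.2541.
M(t) = 389.12 − 221.2 × 0.2541 = 332.91 t.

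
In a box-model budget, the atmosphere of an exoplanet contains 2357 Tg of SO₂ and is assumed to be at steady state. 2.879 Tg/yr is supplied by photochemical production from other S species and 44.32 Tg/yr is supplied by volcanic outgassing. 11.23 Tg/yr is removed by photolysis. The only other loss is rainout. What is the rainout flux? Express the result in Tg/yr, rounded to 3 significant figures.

At steady state ΣF_in = ΣF_out.
ΣF_in = 2.879 + 44.32 = 47.199 Tg/yr.
Rainout flux = ΣF_in − (11.23) = 47.199 − 11.23 = 35.97 Tg/yr.

36.0 Tg/yr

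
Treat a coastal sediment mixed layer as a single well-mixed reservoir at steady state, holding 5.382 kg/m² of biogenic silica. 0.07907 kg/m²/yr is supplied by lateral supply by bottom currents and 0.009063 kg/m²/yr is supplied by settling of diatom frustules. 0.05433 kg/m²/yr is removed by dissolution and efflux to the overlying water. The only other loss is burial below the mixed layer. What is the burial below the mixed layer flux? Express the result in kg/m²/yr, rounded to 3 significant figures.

0.0338 kg/m²/yr

At steady state ΣF_in = ΣF_out.
ΣF_in = 0.07907 + 0.009063 = 0.088133 kg/m²/yr.
Burial below the mixed layer flux = ΣF_in − (0.05433) = 0.088133 − 0.05433 = 0.03380 kg/m²/yr.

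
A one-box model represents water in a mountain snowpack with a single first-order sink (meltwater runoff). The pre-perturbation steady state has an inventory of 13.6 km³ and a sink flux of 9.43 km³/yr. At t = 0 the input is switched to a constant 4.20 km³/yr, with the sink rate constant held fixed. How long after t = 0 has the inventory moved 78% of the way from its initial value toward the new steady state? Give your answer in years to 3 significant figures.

2.18 yr

τ = M₀/F₀ = 13.6/9.43 = 1.442 yr.
The remaining gap fraction is e^(−t/τ); 78% covered ⇒ e^(−t/τ) = 0.220.
t = −τ ln(0.220) = 1.442 × 1.514 = 2.184 yr.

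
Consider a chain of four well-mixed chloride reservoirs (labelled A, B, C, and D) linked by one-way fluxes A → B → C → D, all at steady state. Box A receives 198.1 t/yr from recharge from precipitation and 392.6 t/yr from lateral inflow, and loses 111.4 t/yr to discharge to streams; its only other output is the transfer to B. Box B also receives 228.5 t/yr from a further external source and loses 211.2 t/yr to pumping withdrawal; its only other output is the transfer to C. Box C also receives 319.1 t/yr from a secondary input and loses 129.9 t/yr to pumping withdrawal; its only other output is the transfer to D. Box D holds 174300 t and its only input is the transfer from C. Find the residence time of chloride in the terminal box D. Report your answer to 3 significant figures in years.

Box A: F(A→B) = (198.1 + 392.6) − 111.4 = 479.30 t/yr.
Box B: F(B→C) = (479.30 + 228.5) − 211.2 = 496.60 t/yr.
Box C: F(C→D) = (496.60 + 319.1) − 129.9 = 685.80 t/yr.
Box D throughput = its input = 685.80 t/yr; τ = 174300 / 685.80 = 254.2 yr.

254 yr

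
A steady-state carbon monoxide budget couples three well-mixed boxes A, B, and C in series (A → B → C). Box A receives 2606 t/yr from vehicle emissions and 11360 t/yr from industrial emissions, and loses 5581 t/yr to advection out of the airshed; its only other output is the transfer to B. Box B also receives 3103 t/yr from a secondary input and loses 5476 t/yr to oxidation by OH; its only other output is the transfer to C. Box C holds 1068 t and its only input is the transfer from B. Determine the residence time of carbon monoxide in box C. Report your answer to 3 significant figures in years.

Box A: F(A→B) = (2606 + 11360) − 5581 = 8385.0 t/yr.
Box B: F(B→C) = (8385.0 + 3103) − 5476 = 6012.0 t/yr.
Box C throughput = its input = 6012.0 t/yr; τ = 1068 / 6012.0 = 0.1776 yr.

0.178 yr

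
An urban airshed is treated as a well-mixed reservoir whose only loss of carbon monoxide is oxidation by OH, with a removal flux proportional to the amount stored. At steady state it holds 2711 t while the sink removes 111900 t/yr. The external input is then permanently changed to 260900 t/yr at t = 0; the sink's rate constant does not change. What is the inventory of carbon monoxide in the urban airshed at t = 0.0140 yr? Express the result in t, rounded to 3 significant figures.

The sink rate constant is k = F₀/M₀ = 111900/2711 = 41.28 yr⁻¹.
Solving dM/dt = F₁ − kM with M(0) = M₀ gives M(t) = F₁/k + (M₀ − F₁/k)·e^(−kt).
F₁/k = 260900/41.28 = 6320.8 t; kt = 41.28 × 0.0140 = 0.5779, e^(−kt) = 0.5611.
M(0.0140) = 6320.8 + (2711 − 6320.8) × 0.5611 = 6320.8 − 2025 = 4295.4 t.

4300 t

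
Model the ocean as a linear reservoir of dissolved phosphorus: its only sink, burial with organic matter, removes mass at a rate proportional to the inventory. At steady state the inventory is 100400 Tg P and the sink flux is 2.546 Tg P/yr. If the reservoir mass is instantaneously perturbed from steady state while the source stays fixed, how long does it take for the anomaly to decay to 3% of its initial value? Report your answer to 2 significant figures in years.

For a linear reservoir the anomaly decays as exp(−t/τ) with τ = M/F = 100400/2.546 = 39430 yr.
exp(−t/τ) = 0.03 ⇒ t = −τ ln(0.03) = 39430 × 3.507 = 138300 yr.

140000 yr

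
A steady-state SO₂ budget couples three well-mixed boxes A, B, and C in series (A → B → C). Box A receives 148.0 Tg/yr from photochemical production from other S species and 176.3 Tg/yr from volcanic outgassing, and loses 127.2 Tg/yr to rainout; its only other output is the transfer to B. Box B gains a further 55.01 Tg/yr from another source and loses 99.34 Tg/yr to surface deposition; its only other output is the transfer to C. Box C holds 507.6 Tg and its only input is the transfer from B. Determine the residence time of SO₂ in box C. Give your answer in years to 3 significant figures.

3.32 yr

Box A: F(A→B) = (148.0 + 176.3) − 127.2 = 197.10 Tg/yr.
Box B: F(B→C) = (197.10 + 55.01) − 99.34 = 152.77 Tg/yr.
Box C throughput = its input = 152.77 Tg/yr; τ = 507.6 / 152.77 = 3.323 yr.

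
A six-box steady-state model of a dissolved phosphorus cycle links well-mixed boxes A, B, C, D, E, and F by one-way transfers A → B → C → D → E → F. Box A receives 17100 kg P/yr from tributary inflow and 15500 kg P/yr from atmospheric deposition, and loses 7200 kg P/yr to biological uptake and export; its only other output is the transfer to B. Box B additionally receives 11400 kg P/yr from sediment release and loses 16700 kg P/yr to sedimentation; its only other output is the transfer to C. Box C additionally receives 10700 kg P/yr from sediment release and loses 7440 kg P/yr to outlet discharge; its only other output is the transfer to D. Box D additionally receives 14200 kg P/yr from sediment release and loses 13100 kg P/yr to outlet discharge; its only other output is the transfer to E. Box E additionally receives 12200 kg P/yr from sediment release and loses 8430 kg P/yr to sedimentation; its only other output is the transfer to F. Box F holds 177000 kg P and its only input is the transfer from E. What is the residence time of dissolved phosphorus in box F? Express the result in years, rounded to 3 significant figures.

Box A: F(A→B) = (17100 + 15500) − 7200 = 25400 kg P/yr.
Box B: F(B→C) = (25400 + 11400) − 16700 = 20100 kg P/yr.
Box C: F(C→D) = (20100 + 10700) − 7440 = 23360 kg P/yr.
Box D: F(D→E) = (23360 + 14200) − 13100 = 24460 kg P/yr.
Box E: F(E→F) = (24460 + 12200) − 8430 = 28230 kg P/yr.
Box F throughput = its input = 28230 kg P/yr; τ = 177000 / 28230 = 6.270 yr.

6.27 yr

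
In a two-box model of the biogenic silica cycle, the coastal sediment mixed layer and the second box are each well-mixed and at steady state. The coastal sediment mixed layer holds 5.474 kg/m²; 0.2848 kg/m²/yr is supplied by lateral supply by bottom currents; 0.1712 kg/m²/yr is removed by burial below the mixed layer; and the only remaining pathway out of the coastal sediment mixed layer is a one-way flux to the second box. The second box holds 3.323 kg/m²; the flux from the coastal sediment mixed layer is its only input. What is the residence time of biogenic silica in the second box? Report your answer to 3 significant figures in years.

Balance the coastal sediment mixed layer: ΣF_in = 0.28480 kg/m²/yr.
Flux to the second box = ΣF_in − (0.1712) = 0.11360 kg/m²/yr.
At steady state the output of the second box equals its input, 0.11360 kg/m²/yr.
τ = M / F = 3.323 / 0.11360 = 29.25 yr.

29.3 yr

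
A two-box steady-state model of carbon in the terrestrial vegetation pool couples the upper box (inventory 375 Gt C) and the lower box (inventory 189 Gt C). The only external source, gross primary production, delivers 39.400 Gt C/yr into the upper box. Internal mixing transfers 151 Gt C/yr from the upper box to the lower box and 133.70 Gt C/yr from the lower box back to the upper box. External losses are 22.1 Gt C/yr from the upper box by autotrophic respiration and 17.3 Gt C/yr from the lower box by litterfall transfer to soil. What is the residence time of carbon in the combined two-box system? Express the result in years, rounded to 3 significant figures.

14.3 yr

Residence time in the combined system uses the total inventory and the total *external* removal — internal exchanges between the two boxes cancel.
M_total = 375 + 189 = 564.00 Gt C.
ΣF_external_out = 22.1 + 17.3 = 39.400 Gt C/yr.
τ = M_total / ΣF_ext = 564.00 / 39.400 = 14.31 yr.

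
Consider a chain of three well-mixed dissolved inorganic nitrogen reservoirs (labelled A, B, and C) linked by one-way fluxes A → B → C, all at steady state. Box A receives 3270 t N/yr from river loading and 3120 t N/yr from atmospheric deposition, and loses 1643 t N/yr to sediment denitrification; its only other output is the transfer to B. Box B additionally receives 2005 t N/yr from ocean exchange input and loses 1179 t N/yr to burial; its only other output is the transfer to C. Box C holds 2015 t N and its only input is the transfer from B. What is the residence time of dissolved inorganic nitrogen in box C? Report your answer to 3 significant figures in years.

0.362 yr

Box A: F(A→B) = (3270 + 3120) − 1643 = 4747.0 t N/yr.
Box B: F(B→C) = (4747.0 + 2005) − 1179 = 5573.0 t N/yr.
Box C throughput = its input = 5573.0 t N/yr; τ = 2015 / 5573.0 = 0.3616 yr.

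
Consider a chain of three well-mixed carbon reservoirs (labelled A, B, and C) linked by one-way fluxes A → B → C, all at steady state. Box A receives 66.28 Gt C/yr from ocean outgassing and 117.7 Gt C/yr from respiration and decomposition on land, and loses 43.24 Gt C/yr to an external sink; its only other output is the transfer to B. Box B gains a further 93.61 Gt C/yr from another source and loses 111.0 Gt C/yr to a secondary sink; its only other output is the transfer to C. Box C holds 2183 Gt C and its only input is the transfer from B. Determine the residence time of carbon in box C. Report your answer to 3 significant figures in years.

Box A: F(A→B) = (66.28 + 117.7) − 43.24 = 140.74 Gt C/yr.
Box B: F(B→C) = (140.74 + 93.61) − 111.0 = 123.35 Gt C/yr.
Box C throughput = its input = 123.35 Gt C/yr; τ = 2183 / 123.35 = 17.70 yr.

17.7 yr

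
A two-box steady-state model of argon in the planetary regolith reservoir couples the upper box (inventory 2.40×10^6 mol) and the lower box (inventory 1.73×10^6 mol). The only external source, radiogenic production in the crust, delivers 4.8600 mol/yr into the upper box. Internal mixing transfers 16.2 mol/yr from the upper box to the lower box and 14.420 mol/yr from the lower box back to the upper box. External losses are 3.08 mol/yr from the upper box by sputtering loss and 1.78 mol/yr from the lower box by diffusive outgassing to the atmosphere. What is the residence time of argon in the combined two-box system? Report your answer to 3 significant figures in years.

850000 yr

Treat the two boxes together as one reservoir: the mixing fluxes between them are internal recycling, so τ = ΣM / Σ(external losses).
M_total = 2.40×10^6 + 1.73×10^6 = 4.1300×10^6 mol.
ΣF_external_out = 3.08 + 1.78 = 4.8600 mol/yr.
τ = M_total / ΣF_ext = 4.1300×10^6 / 4.8600 = 849800 yr.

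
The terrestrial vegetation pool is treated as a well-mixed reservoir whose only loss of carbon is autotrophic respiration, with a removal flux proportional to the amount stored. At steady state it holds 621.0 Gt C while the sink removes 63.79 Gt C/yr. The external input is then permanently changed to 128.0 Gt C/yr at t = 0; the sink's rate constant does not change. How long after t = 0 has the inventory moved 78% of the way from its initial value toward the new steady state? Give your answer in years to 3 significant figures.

14.7 yr

τ = M₀/F₀ = 621.0/63.79 = 9.735 yr.
The remaining gap fraction is e^(−t/τ); 78% covered ⇒ e^(−t/τ) = 0.220.
t = −τ ln(0.220) = 9.735 × 1.514 = 14.74 yr.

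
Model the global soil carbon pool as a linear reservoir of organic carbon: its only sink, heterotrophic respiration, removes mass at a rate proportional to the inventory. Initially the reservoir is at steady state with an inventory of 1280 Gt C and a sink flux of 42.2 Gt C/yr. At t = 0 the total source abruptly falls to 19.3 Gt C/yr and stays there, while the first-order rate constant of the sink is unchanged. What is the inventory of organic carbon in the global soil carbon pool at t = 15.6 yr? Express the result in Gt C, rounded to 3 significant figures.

τ = M₀/F₀ = 1280/42.2 = 30.33 yr; rate constant k = 1/τ.
New steady state M_∞ = F₁/k = F₁·τ = 19.3 × 30.33 = 585.40 Gt C.
M(t) = M_∞ + (M₀ − M_∞)·e^(−t/τ); t/τ = 15.6/30.33 = 0.5143, so e^(−t/τ) = 0.5979.
M(t) = 585.40 + 694.6 × 0.5979 = 1000.7 Gt C.

1000 Gt C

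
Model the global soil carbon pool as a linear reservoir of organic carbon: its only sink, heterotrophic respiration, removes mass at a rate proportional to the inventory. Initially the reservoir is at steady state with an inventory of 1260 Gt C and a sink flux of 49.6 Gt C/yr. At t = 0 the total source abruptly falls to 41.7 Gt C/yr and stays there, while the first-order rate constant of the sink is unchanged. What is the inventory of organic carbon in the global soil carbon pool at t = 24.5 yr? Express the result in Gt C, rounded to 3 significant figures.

1140 Gt C

τ = M₀/F₀ = 1260/49.6 = 25.40 yr; rate constant k = 1/τ.
New steady state M_∞ = F₁/k = F₁·τ = 41.7 × 25.40 = 1059.3 Gt C.
M(t) = M_∞ + (M₀ − M_∞)·e^(−t/τ); t/τ = 24.5/25.40 = 0.9644, so e^(−t/τ) = 0.3812.
M(t) = 1059.3 + 200.7 × 0.3812 = 1135.8 Gt C.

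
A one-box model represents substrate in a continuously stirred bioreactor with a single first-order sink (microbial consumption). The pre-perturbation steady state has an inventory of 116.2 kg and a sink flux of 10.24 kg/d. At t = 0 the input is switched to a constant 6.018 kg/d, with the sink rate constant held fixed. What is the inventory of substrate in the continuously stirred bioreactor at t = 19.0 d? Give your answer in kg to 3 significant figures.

τ = M₀/F₀ = 116.2/10.24 = 11.35 d; rate constant k = 1/τ.
New steady state M_∞ = F₁/k = F₁·τ = 6.018 × 11.35 = 68.290 kg.
M(t) = M_∞ + (M₀ − M_∞)·e^(−t/τ); t/τ = 19.0/11.35 = 1.674, so e^(−t/τ) = 0.1874.
M(t) = 68.290 + 47.91 × 0.1874 = 77.270 kg.

77.3 kg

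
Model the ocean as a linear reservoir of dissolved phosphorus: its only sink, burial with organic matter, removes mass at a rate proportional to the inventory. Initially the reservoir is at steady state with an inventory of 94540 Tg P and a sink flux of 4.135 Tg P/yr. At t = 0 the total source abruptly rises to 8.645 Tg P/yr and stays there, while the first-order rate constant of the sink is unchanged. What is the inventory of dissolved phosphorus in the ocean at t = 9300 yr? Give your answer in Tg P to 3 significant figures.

The sink rate constant is k = F₀/M₀ = 4.135/94540 = 4.374×10^-5 yr⁻¹.
Solving dM/dt = F₁ − kM with M(0) = M₀ gives M(t) = F₁/k + (M₀ − F₁/k)·e^(−kt).
F₁/k = 8.645/4.374×10^-5 = 197650 Tg P; kt = 4.374×10^-5 × 9300 = 0.4068, e^(−kt) = 0.6658.
M(9300) = 197650 + (94540 − 197650) × 0.6658 = 197650 − 68650 = 129000 Tg P.

129000 Tg P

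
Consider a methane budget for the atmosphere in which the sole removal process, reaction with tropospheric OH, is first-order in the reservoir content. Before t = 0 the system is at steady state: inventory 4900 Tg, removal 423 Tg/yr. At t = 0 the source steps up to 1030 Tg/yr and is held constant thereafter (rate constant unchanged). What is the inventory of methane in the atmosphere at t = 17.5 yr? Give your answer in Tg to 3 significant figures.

The sink rate constant is k = F₀/M₀ = 423/4900 = 0.08633 yr⁻¹.
Solving dM/dt = F₁ − kM with M(0) = M₀ gives M(t) = F₁/k + (M₀ − F₁/k)·e^(−kt).
F₁/k = 1030/0.08633 = 11931 Tg; kt = 0.08633 × 17.5 = 1.511, e^(−kt) = 0.2208.
M(17.5) = 11931 + (4900 − 11931) × 0.2208 = 11931 − 1552 = 10379 Tg.

10400 Tg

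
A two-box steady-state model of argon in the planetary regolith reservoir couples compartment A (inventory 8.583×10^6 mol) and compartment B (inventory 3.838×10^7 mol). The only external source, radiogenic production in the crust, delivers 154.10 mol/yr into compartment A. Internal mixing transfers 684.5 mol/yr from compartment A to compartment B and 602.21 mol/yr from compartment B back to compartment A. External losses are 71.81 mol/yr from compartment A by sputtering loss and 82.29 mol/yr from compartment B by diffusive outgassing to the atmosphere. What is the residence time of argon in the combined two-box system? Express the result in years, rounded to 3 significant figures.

Treat the two boxes together as one reservoir: the mixing fluxes between them are internal recycling, so τ = ΣM / Σ(external losses).
M_total = 8.583×10^6 + 3.838×10^7 = 4.6963×10^7 mol.
ΣF_external_out = 71.81 + 82.29 = 154.10 mol/yr.
τ = M_total / ΣF_ext = 4.6963×10^7 / 154.10 = 304800 yr.

305000 yr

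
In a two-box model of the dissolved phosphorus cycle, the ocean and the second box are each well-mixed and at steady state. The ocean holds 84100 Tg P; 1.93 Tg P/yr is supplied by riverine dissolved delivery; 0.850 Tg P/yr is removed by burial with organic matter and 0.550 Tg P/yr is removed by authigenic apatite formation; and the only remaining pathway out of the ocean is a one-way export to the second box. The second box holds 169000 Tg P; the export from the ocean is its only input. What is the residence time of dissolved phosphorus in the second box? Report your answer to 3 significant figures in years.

Balance the ocean: ΣF_in = 1.9300 Tg P/yr.
Export to the second box = ΣF_in − (0.850 + 0.550) = 0.53000 Tg P/yr.
At steady state the output of the second box equals its input, 0.53000 Tg P/yr.
τ = M / F = 169000 / 0.53000 = 318900 yr.

319000 yr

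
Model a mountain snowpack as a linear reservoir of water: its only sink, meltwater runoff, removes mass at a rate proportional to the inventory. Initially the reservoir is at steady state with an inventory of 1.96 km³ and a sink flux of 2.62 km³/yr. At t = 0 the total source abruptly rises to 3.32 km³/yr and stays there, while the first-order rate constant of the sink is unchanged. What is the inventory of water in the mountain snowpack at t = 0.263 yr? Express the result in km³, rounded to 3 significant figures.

The sink rate constant is k = F₀/M₀ = 2.62/1.96 = 1.337 yr⁻¹.
Solving dM/dt = F₁ − kM with M(0) = M₀ gives M(t) = F₁/k + (M₀ − F₁/k)·e^(−kt).
F₁/k = 3.32/1.337 = 2.4837 km³; kt = 1.337 × 0.263 = 0.3516, e^(−kt) = 0.7036.
M(0.263) = 2.4837 + (1.96 − 2.4837) × 0.7036 = 2.4837 − 0.3684 = 2.1152 km³.

2.12 km³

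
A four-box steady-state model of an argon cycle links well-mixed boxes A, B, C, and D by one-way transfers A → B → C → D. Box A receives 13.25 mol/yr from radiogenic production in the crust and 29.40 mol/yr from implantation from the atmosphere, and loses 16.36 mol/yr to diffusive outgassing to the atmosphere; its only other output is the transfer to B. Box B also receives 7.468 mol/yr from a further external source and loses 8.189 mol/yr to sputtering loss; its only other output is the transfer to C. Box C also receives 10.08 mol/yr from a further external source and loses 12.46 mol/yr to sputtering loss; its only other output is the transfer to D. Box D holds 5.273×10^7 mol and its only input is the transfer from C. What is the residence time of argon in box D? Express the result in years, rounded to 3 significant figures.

Box A: F(A→B) = (13.25 + 29.40) − 16.36 = 26.290 mol/yr.
Box B: F(B→C) = (26.290 + 7.468) − 8.189 = 25.569 mol/yr.
Box C: F(C→D) = (25.569 + 10.08) − 12.46 = 23.189 mol/yr.
Box D throughput = its input = 23.189 mol/yr; τ = 5.273×10^7 / 23.189 = 2.274×10^6 yr.

2.27×10^6 yr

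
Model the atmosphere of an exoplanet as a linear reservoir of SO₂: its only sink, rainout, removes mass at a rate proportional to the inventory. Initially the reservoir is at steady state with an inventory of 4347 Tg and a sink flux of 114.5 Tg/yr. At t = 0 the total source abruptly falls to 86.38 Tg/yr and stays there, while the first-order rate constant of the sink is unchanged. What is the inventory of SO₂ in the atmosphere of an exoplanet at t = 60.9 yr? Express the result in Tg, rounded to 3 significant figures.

Residence time τ = M₀/F₀ = 37.97 yr. The eventual steady state is M_∞ = M₀·(F₁/F₀) = 4347 × 86.38/114.5 = 3279.4 Tg.
The anomaly ΔM(t) = M(t) − M_∞ decays as ΔM₀·e^(−t/τ) with ΔM₀ = 4347 − 3279.4 = 1068 Tg.
At t = 60.9 yr, e^(−t/τ) = e^(−1.604) = 0.2011, so ΔM = 214.7 Tg and M = 3279.4 + 214.7 = 3494.1 Tg.

3490 Tg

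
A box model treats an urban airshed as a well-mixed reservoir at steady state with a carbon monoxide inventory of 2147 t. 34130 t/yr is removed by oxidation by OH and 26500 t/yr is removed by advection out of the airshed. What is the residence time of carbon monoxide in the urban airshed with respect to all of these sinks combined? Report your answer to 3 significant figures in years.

Total removal flux = 34130 + 26500 = 60630 t/yr.
τ = M / ΣF_out = 2147 / 60630 = 0.03541 yr.

0.0354 yr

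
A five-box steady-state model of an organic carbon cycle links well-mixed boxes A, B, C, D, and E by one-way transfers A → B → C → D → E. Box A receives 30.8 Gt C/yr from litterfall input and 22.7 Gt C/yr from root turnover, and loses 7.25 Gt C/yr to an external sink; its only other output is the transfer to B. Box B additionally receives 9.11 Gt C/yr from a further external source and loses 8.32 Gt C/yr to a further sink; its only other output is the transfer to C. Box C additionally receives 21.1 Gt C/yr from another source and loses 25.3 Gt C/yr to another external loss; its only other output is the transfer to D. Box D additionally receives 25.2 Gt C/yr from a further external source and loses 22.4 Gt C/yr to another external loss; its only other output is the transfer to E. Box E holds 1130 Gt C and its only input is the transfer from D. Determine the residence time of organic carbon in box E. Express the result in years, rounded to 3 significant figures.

Box A: F(A→B) = (30.8 + 22.7) − 7.25 = 46.250 Gt C/yr.
Box B: F(B→C) = (46.250 + 9.11) − 8.32 = 47.040 Gt C/yr.
Box C: F(C→D) = (47.040 + 21.1) − 25.3 = 42.840 Gt C/yr.
Box D: F(D→E) = (42.840 + 25.2) − 22.4 = 45.640 Gt C/yr.
Box E throughput = its input = 45.640 Gt C/yr; τ = 1130 / 45.640 = 24.76 yr.

24.8 yr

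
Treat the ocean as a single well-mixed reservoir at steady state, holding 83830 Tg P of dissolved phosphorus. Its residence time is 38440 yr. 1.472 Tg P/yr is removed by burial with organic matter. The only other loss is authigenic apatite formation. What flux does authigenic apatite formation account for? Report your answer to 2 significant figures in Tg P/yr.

Total removal F = M/τ = 83830 / 38440 = 2.181 Tg P/yr.
Authigenic apatite formation = F − (1.472) = 2.181 − 1.472 = 0.7088 Tg P/yr.

0.71 Tg P/yr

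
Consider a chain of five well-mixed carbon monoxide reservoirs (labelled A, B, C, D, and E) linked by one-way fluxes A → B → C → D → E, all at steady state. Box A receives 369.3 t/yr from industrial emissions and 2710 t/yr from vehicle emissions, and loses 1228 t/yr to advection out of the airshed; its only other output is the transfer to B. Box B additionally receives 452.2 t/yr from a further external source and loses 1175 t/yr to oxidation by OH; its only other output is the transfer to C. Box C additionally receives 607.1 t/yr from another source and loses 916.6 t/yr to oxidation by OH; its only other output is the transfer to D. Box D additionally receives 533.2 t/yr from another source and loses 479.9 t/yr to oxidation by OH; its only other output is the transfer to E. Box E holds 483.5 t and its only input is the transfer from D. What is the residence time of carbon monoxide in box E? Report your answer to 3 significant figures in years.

Box A: F(A→B) = (369.3 + 2710) − 1228 = 1851.3 t/yr.
Box B: F(B→C) = (1851.3 + 452.2) − 1175 = 1128.5 t/yr.
Box C: F(C→D) = (1128.5 + 607.1) − 916.6 = 819.00 t/yr.
Box D: F(D→E) = (819.00 + 533.2) − 479.9 = 872.30 t/yr.
Box E throughput = its input = 872.30 t/yr; τ = 483.5 / 872.30 = 0.5543 yr.

0.554 yr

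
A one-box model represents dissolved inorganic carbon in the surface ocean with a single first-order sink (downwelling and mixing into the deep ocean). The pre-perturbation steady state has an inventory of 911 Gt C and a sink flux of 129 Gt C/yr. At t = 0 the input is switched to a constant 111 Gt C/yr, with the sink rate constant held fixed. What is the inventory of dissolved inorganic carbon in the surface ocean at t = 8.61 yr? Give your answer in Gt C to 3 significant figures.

821 Gt C

τ = M₀/F₀ = 911/129 = 7.062 yr; rate constant k = 1/τ.
New steady state M_∞ = F₁/k = F₁·τ = 111 × 7.062 = 783.88 Gt C.
M(t) = M_∞ + (M₀ − M_∞)·e^(−t/τ); t/τ = 8.61/7.062 = 1.219, so e^(−t/τ) = 0.2955.
M(t) = 783.88 + 127.1 × 0.2955 = 821.44 Gt C.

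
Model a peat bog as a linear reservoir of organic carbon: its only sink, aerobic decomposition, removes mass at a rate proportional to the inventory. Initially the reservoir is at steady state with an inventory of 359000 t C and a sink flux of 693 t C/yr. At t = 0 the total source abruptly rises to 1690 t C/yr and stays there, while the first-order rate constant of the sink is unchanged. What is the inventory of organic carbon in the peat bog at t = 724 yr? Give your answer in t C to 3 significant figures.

748000 t C

τ = M₀/F₀ = 359000/693 = 518.0 yr; rate constant k = 1/τ.
New steady state M_∞ = F₁/k = F₁·τ = 1690 × 518.0 = 875480 t C.
M(t) = M_∞ + (M₀ − M_∞)·e^(−t/τ); t/τ = 724/518.0 = 1.398, so e^(−t/τ) = 0.2472.
M(t) = 875480 − 516500 × 0.2472 = 747810 t C.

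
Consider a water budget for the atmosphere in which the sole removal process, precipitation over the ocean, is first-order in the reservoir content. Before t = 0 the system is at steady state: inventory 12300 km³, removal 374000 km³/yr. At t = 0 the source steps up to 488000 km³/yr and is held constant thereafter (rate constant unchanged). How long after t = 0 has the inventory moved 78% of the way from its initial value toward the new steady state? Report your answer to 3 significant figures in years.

0.0498 yr

τ = M₀/F₀ = 12300/374000 = 0.03289 yr.
The remaining gap fraction is e^(−t/τ); 78% covered ⇒ e^(−t/τ) = 0.220.
t = −τ ln(0.220) = 0.03289 × 1.514 = 0.04980 yr.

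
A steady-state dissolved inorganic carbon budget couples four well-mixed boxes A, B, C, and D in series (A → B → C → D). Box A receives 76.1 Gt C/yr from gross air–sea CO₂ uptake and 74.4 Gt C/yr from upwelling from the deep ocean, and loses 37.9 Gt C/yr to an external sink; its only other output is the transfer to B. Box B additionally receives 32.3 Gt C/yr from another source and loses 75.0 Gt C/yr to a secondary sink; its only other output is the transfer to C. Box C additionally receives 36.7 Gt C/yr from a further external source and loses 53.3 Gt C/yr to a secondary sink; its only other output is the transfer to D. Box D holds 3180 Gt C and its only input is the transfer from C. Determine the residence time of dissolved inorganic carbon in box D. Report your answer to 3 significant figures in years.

Box A: F(A→B) = (76.1 + 74.4) − 37.9 = 112.60 Gt C/yr.
Box B: F(B→C) = (112.60 + 32.3) − 75.0 = 69.900 Gt C/yr.
Box C: F(C→D) = (69.900 + 36.7) − 53.3 = 53.300 Gt C/yr.
Box D throughput = its input = 53.300 Gt C/yr; τ = 3180 / 53.300 = 59.66 yr.

59.7 yr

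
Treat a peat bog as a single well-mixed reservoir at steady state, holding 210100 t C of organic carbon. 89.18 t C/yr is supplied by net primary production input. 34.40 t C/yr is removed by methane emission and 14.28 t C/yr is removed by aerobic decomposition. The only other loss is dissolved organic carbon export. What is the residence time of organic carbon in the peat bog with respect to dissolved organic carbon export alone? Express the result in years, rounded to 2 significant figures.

5200 yr

At steady state ΣF_in = ΣF_out.
ΣF_in = 89.180 t C/yr.
Dissolved organic carbon export flux = ΣF_in − (34.40 + 14.28) = 89.180 − 48.68 = 40.50 t C/yr.
τ = M / F = 210100 / 40.50 = 5188 yr.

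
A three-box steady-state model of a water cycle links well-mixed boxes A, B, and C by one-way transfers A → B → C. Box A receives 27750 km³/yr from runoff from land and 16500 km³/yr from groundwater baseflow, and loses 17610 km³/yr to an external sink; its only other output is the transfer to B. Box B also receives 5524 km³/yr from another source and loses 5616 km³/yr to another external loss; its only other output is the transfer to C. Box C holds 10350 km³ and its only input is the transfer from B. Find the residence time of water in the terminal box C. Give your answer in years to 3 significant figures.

Box A: F(A→B) = (27750 + 16500) − 17610 = 26640 km³/yr.
Box B: F(B→C) = (26640 + 5524) − 5616 = 26548 km³/yr.
Box C throughput = its input = 26548 km³/yr; τ = 10350 / 26548 = 0.3899 yr.

0.390 yr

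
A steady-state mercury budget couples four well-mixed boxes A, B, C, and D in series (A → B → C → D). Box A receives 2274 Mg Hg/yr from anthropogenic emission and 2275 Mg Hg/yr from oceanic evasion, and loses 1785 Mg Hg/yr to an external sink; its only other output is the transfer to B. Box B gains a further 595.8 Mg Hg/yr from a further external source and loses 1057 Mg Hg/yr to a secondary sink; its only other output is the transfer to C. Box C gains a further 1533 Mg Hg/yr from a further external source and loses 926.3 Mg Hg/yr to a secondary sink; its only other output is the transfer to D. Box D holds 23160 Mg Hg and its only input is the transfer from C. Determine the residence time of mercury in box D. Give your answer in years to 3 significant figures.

7.96 yr

Box A: F(A→B) = (2274 + 2275) − 1785 = 2764.0 Mg Hg/yr.
Box B: F(B→C) = (2764.0 + 595.8) − 1057 = 2302.8 Mg Hg/yr.
Box C: F(C→D) = (2302.8 + 1533) − 926.3 = 2909.5 Mg Hg/yr.
Box D throughput = its input = 2909.5 Mg Hg/yr; τ = 23160 / 2909.5 = 7.960 yr.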